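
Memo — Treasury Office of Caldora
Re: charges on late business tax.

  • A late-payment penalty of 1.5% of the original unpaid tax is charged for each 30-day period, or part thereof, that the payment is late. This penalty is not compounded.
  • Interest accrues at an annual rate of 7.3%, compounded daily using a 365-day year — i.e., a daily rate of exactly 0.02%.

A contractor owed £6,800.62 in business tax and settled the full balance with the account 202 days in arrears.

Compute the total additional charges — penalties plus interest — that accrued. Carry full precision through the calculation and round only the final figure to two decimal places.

Penalty periods: ⌈202/30⌉ = 7; penalty = 7 × 1.5% × £6,800.62 = £714.07…
Interest: £6,800.62 × ((1 + 0.0002)^202 − 1) = £6,800.62 × 0.04122298… = £280.3418…
Penalties + interest = £714.0651 + £280.3418… = £994.41

£994.41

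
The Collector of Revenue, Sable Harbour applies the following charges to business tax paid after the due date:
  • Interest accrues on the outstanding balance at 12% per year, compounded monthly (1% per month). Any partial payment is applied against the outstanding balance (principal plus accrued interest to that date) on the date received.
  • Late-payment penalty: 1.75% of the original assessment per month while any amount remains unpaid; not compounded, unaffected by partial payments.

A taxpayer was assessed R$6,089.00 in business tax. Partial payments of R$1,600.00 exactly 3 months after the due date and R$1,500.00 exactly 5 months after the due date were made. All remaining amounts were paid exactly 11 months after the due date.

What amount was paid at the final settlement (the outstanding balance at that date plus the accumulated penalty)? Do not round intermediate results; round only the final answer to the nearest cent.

Balance at month 3: R$6,089.0000 × (1 + 0.01)^3 = R$6,273.5028…
After R$1,600.00 payment: R$6,273.5028… − R$1,600.00 = R$4,673.5028…
Balance at month 5: R$4,673.5028… × (1 + 0.01)^2 = R$4,767.4402…
After R$1,500.00 payment: R$4,767.4402… − R$1,500.00 = R$3,267.4402…
Balance at month 11: R$3,267.4402… × (1 + 0.01)^6 = R$3,468.4536…
Penalty: 11 × 1.75% × R$6,089.00 = R$1,172.13…
Final settlement = outstanding balance + penalty = R$3,468.4536… + R$1,172.13… = R$4,640.59

R$4,640.59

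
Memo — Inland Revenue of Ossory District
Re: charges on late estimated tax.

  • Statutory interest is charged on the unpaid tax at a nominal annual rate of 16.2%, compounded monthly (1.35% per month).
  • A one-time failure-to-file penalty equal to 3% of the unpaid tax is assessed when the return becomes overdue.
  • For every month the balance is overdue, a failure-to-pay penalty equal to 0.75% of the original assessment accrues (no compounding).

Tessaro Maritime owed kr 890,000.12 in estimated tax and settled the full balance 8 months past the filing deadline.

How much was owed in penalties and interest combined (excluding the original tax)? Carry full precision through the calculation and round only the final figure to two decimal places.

kr 180,886.41

Failure-to-file penalty: 3% × kr 890,000.12 = kr 26,700.00…
Failure-to-pay penalty: 8 × 0.75% × kr 890,000.12 = kr 53,400.01…
Interest: kr 890,000.12 × ((1 + 0.0135)^8 − 1) = kr 890,000.12 × 0.1132431… = kr 100,786.4005…
Penalties + interest = kr 80,100.0108 + kr 100,786.4005… = kr 180,886.41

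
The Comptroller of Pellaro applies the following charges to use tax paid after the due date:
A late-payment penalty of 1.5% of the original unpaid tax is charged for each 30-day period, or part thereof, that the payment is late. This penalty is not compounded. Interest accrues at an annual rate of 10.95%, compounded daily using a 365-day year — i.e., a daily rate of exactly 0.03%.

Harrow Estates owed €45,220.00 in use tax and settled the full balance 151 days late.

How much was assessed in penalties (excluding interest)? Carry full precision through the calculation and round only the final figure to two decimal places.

€4,069.80

Penalty periods: ⌈151/30⌉ = 6; penalty = 6 × 1.5% × €45,220.00 = €4,069.80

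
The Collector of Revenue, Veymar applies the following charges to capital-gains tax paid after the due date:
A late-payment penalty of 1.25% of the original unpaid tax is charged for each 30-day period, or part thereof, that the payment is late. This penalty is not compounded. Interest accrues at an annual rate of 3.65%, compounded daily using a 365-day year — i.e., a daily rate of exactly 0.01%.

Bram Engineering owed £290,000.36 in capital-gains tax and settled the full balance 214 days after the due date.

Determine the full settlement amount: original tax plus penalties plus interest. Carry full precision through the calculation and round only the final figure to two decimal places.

Penalty periods: ⌈214/30⌉ = 8; penalty = 8 × 1.25% × £290,000.36 = £29,000.04…
Interest: £290,000.36 × ((1 + 0.0001)^214 − 1) = £290,000.36 × 0.02162953… = £6,272.5712…
Total = £290,000.36 + £29,000.0360 + £6,272.5712… = £325,272.97

£325,272.97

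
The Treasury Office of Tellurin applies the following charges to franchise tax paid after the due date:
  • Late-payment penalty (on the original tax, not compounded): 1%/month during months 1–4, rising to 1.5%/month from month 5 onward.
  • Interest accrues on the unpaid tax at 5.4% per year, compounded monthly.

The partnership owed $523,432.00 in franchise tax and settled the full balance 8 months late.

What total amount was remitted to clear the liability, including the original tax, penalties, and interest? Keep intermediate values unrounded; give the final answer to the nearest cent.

Penalty, months 1–4: 4 × 1% × $523,432.00 = $20,937.28
Penalty, months 5–8: 4 × 1.5% × $523,432.00 = $31,405.92
Interest (5.4%/yr ÷ 12 = 0.45%/month): $523,432.00 × ((1 + 0.0045)^8 − 1) = $19,143.0241…
Total = $523,432.00 + $52,343.2000 + $19,143.0241… = $594,918.22

$594,918.22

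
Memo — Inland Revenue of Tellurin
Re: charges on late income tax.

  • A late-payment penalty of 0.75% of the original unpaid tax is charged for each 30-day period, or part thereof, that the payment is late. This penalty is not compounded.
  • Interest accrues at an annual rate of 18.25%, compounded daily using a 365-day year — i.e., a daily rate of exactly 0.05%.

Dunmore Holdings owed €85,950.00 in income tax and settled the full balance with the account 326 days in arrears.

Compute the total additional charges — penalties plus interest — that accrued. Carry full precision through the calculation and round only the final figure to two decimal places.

Penalty periods: ⌈326/30⌉ = 11; penalty = 11 × 0.75% × €85,950.00 = €7,090.88…
Interest: €85,950.00 × ((1 + 0.0005)^326 − 1) = €85,950.00 × 0.17698874… = €15,212.1824…
Penalties + interest = €7,090.8750 + €15,212.1824… = €22,303.06

€22,303.06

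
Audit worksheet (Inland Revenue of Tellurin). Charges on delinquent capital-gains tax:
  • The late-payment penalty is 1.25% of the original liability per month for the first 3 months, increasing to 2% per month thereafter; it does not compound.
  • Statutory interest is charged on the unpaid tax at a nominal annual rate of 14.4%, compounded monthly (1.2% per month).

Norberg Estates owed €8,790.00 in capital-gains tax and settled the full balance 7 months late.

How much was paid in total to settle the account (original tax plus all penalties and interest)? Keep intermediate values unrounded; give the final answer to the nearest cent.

Penalty, months 1–3: 3 × 1.25% × €8,790.00 = €329.63…
Penalty, months 4–7: 4 × 2% × €8,790.00 = €703.20
Interest: €8,790.00 × ((1 + 0.012)^7 − 1) = €8,790.00 × 0.0870852… = €765.4790…
Total = €8,790.00 + €1,032.8250 + €765.4790… = €10,588.30

€10,588.30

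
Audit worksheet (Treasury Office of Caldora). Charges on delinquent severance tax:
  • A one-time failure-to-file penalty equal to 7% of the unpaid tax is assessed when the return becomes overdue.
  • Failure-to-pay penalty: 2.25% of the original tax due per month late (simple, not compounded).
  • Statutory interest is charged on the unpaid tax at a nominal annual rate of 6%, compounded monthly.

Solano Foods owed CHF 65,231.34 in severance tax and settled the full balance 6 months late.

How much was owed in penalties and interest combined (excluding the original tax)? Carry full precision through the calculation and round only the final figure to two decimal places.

CHF 15,353.99

Failure-to-file penalty: 7% × CHF 65,231.34 = CHF 4,566.19…
Failure-to-pay penalty: 6 × 2.25% × CHF 65,231.34 = CHF 8,806.23…
Interest (6%/yr ÷ 12 = 0.5%/month): CHF 65,231.34 × ((1 + 0.005)^6 − 1) = CHF 1,981.5656…
Penalties + interest = CHF 13,372.4247 + CHF 1,981.5656… = CHF 15,353.99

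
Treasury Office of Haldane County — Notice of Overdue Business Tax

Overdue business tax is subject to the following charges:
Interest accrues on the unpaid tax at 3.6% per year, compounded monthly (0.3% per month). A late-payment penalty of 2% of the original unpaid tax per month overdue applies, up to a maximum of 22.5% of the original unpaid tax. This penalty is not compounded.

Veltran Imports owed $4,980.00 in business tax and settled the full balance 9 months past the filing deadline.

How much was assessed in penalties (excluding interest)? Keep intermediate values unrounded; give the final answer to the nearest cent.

Penalty: 9 × 2% × $4,980.00 = $896.40 (below the 22.5% cap of $1,120.50)

$896.40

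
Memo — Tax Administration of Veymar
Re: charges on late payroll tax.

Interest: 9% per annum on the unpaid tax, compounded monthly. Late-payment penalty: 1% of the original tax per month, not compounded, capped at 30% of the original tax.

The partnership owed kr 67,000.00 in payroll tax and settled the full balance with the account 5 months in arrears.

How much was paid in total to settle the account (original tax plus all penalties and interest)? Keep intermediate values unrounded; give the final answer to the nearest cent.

Penalty: 5 × 1% × kr 67,000.00 = kr 3,350.00 (below the 30% cap of kr 20,100.00)
Interest (9%/yr ÷ 12 = 0.75%/month): kr 67,000.00 × ((1 + 0.0075)^5 − 1) = kr 2,550.4712…
Total = kr 67,000.00 + kr 3,350.0000 + kr 2,550.4712… = kr 72,900.47

kr 72,900.47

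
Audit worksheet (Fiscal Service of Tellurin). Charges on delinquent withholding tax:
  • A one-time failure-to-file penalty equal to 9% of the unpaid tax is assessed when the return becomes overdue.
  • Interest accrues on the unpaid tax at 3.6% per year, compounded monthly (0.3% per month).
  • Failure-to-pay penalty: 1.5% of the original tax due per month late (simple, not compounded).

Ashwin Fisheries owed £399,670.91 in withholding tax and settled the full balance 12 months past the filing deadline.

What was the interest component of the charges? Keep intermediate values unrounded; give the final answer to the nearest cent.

Interest: £399,670.91 × ((1 + 0.003)^12 − 1) = £399,670.91 × 0.0366000… = £14,627.9474…

£14,627.95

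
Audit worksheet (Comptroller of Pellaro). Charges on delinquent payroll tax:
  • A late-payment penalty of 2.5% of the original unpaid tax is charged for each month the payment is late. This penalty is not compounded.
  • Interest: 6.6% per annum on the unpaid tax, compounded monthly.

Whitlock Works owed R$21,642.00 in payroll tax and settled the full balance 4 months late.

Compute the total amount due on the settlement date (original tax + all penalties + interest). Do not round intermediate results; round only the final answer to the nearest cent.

R$24,286.27

Late-payment penalty: 4 × 2.5% × R$21,642.00 = R$2,164.20
Interest (6.6%/yr ÷ 12 = 0.55%/month): R$21,642.00 × ((1 + 0.0055)^4 − 1) = R$480.0664…
Total = R$21,642.00 + R$2,164.2000 + R$480.0664… = R$24,286.27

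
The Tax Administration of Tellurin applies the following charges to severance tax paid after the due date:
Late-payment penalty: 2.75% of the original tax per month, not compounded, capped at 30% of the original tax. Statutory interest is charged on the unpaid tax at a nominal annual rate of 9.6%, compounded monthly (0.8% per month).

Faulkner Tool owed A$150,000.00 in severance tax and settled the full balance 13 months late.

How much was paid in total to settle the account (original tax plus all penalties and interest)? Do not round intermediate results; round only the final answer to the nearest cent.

Penalty (uncapped): 13 × 2.75% × A$150,000.00 = A$53,625.00; cap = 30% × A$150,000.00 = A$45,000.00 → penalty = A$45,000.00
Interest: A$150,000.00 × ((1 + 0.008)^13 − 1) = A$150,000.00 × 0.1091414… = A$16,371.2105…
Total = A$150,000.00 + A$45,000.0000 + A$16,371.2105… = A$211,371.21

A$211,371.21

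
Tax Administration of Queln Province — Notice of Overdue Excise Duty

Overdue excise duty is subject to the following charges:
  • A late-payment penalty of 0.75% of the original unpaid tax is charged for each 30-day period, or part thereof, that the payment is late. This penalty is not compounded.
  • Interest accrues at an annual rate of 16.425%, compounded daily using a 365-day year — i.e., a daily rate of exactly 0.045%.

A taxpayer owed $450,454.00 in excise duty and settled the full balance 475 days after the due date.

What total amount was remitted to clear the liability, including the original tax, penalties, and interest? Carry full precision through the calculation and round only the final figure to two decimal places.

Penalty periods: ⌈475/30⌉ = 16; penalty = 16 × 0.75% × $450,454.00 = $54,054.48
Interest: $450,454.00 × ((1 + 0.00045)^475 − 1) = $450,454.00 × 0.23825350… = $107,322.2430…
Total = $450,454.00 + $54,054.4800 + $107,322.2430… = $611,830.72

$611,830.72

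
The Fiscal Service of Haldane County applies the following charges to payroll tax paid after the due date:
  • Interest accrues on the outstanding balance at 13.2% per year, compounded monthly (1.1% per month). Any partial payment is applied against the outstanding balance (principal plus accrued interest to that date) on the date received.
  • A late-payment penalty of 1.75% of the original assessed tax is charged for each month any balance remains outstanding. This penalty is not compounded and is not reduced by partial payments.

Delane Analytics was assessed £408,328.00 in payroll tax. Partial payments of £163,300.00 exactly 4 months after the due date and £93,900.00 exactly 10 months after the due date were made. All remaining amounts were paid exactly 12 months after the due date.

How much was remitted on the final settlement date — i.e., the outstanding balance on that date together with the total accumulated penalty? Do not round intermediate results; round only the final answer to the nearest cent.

£277,146.50

Balance at month 4: £408,328.0000 × (1 + 0.011)^4 = £426,593.0580…
After £163,300.00 payment: £426,593.0580… − £163,300.00 = £263,293.0580…
Balance at month 10: £263,293.0580… × (1 + 0.011)^6 = £281,155.3437…
After £93,900.00 payment: £281,155.3437… − £93,900.00 = £187,255.3437…
Balance at month 12: £187,255.3437… × (1 + 0.011)^2 = £191,397.6192…
Penalty: 12 × 1.75% × £408,328.00 = £85,748.88
Final settlement = outstanding balance + penalty = £191,397.6192… + £85,748.88 = £277,146.50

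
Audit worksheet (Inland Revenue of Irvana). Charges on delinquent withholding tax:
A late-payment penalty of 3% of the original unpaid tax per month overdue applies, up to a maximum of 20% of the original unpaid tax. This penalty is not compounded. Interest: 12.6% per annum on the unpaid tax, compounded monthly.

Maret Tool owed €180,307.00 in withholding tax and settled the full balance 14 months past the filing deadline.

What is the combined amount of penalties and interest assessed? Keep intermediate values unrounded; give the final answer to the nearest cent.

€64,453.72

Penalty (uncapped): 14 × 3% × €180,307.00 = €75,728.94; cap = 20% × €180,307.00 = €36,061.40 → penalty = €36,061.40
Interest (12.6%/yr ÷ 12 = 1.05%/month): €180,307.00 × ((1 + 0.0105)^14 − 1) = €28,392.3216…
Penalties + interest = €36,061.4000 + €28,392.3216… = €64,453.72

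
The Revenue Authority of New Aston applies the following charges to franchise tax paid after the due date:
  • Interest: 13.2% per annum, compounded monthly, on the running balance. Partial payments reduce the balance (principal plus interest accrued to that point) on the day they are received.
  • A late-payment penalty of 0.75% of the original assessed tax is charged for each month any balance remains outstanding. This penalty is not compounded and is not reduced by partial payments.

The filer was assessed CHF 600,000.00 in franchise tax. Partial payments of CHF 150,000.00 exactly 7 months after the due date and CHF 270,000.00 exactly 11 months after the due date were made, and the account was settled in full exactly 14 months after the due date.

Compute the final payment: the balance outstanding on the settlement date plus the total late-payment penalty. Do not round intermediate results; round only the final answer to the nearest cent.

CHF 321,359.70

Monthly rate = 13.2% ÷ 12 = 1.1%
Balance at month 7: CHF 600,000.0000 × (1 + 0.011)^7 = CHF 647,752.8605…
After CHF 150,000.00 payment: CHF 647,752.8605… − CHF 150,000.00 = CHF 497,752.8605…
Balance at month 11: CHF 497,752.8605… × (1 + 0.011)^4 = CHF 520,018.0123…
After CHF 270,000.00 payment: CHF 520,018.0123… − CHF 270,000.00 = CHF 250,018.0123…
Balance at month 14: CHF 250,018.0123… × (1 + 0.011)^3 = CHF 258,359.6960…
Penalty: 14 × 0.75% × CHF 600,000.00 = CHF 63,000.00
Final settlement = outstanding balance + penalty = CHF 258,359.6960… + CHF 63,000.00 = CHF 321,359.70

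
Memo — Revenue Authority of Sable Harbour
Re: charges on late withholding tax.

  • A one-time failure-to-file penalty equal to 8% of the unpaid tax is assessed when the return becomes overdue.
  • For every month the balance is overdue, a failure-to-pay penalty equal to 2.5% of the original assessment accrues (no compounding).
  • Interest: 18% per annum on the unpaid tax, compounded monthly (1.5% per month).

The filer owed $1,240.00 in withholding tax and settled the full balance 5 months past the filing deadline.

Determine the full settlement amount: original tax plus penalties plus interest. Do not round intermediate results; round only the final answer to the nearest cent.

Failure-to-file penalty: 8% × $1,240.00 = $99.20
Failure-to-pay penalty = 2.5% × $1,240.00 × 5 mo = $155.00
Interest: $1,240.00 × ((1 + 0.015)^5 − 1) = $1,240.00 × 0.0772840… = $95.8322…
Total = $1,240.00 + $254.2000 + $95.8322… = $1,590.03

$1,590.03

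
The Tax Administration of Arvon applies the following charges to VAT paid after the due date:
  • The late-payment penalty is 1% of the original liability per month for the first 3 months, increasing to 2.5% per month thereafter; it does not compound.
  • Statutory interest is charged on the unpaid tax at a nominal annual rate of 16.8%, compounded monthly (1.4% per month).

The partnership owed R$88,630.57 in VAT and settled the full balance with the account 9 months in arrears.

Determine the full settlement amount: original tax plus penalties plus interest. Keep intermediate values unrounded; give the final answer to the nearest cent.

R$116,397.77

Penalty, months 1–3: 3 × 1% × R$88,630.57 = R$2,658.92…
Penalty, months 4–9: 6 × 2.5% × R$88,630.57 = R$13,294.59…
Interest: R$88,630.57 × ((1 + 0.014)^9 − 1) = R$88,630.57 × 0.1332914… = R$11,813.6932…
Total = R$88,630.57 + R$15,953.5026 + R$11,813.6932… = R$116,397.77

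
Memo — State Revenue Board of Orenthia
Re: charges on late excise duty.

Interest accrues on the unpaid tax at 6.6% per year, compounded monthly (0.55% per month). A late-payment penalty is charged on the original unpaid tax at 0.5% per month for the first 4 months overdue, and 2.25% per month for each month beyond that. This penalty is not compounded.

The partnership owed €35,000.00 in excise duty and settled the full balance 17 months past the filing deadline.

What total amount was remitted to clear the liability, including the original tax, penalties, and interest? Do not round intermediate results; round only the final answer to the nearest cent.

Penalty, months 1–4: 4 × 0.5% × €35,000.00 = €700.00
Penalty, months 5–17: 13 × 2.25% × €35,000.00 = €10,237.50
Interest: €35,000.00 × ((1 + 0.0055)^17 − 1) = €35,000.00 × 0.0977293… = €3,420.5271…
Total = €35,000.00 + €10,937.5000 + €3,420.5271… = €49,358.03

€49,358.03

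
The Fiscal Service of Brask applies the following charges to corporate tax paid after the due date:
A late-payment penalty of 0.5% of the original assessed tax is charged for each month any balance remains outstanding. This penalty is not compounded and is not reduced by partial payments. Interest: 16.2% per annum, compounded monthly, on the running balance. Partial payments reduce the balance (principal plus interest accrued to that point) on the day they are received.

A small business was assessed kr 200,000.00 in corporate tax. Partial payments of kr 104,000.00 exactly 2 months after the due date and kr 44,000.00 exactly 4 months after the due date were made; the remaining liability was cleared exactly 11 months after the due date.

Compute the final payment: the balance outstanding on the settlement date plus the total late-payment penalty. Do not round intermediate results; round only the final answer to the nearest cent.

kr 77,117.66

Monthly rate = 16.2% ÷ 12 = 1.35%
Balance at month 2: kr 200,000.0000 × (1 + 0.0135)^2 = kr 205,436.4500
After kr 104,000.00 payment: kr 205,436.4500 − kr 104,000.00 = kr 101,436.4500
Balance at month 4: kr 101,436.4500 × (1 + 0.0135)^2 = kr 104,193.7209…
After kr 44,000.00 payment: kr 104,193.7209… − kr 44,000.00 = kr 60,193.7209…
Balance at month 11: kr 60,193.7209… × (1 + 0.0135)^7 = kr 66,117.6580…
Penalty: 11 × 0.5% × kr 200,000.00 = kr 11,000.00
Final settlement = outstanding balance + penalty = kr 66,117.6580… + kr 11,000.00 = kr 77,117.66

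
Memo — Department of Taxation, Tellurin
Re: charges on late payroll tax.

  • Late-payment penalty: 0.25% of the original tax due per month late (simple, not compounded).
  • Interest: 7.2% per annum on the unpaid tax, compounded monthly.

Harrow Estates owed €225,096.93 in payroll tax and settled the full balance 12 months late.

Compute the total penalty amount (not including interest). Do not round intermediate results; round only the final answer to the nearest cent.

€6,752.91

Late-payment penalty: 12 × 0.25% × €225,096.93 = €6,752.91…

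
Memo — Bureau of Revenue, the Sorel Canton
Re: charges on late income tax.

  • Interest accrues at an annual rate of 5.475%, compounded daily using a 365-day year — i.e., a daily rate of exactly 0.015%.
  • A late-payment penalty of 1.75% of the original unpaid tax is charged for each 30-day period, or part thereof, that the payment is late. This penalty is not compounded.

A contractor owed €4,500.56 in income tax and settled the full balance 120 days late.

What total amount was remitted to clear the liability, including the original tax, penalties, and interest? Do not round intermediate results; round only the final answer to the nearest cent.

Penalty periods: ⌈120/30⌉ = 4; penalty = 4 × 1.75% × €4,500.56 = €315.04…
Interest: €4,500.56 × ((1 + 0.00015)^120 − 1) = €4,500.56 × 0.01816160… = €81.7374…
Total = €4,500.56 + €315.0392 + €81.7374… = €4,897.34

€4,897.34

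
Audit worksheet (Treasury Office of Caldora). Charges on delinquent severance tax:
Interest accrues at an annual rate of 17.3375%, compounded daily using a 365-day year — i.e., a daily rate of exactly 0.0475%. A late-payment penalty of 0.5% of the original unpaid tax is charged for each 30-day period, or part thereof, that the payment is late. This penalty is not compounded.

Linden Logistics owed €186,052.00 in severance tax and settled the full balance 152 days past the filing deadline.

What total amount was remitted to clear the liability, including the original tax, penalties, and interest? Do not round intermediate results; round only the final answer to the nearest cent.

€205,559.90

Penalty periods: ⌈152/30⌉ = 6; penalty = 6 × 0.5% × €186,052.00 = €5,581.56
Interest: €186,052.00 × ((1 + 0.000475)^152 − 1) = €186,052.00 × 0.07485187… = €13,926.3404…
Total = €186,052.00 + €5,581.5600 + €13,926.3404… = €205,559.90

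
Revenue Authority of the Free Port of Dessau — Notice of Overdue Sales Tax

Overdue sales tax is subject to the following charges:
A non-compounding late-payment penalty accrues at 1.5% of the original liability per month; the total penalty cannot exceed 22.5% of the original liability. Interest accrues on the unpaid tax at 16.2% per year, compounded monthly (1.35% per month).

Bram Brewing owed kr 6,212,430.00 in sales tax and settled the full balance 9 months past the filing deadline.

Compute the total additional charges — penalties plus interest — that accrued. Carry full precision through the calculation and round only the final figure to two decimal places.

kr 1,635,558.33

Penalty: 9 × 1.5% × kr 6,212,430.00 = kr 838,678.05 (below the 22.5% cap of kr 1,397,796.75)
Interest: kr 6,212,430.00 × ((1 + 0.0135)^9 − 1) = kr 6,212,430.00 × 0.1282719… = kr 796,880.2843…
Penalties + interest = kr 838,678.0500 + kr 796,880.2843… = kr 1,635,558.33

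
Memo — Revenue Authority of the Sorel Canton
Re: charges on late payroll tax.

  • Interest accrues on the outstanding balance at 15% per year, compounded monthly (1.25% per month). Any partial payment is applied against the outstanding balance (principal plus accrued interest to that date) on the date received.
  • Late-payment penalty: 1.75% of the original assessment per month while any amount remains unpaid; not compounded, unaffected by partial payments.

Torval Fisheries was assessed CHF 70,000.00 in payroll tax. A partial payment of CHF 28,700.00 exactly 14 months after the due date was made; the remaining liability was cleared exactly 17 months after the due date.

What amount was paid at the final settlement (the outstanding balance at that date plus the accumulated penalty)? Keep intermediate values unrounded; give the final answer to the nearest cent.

CHF 77,494.91

Balance at month 14: CHF 70,000.0000 × (1 + 0.0125)^14 = CHF 83,296.8324…
After CHF 28,700.00 payment: CHF 83,296.8324… − CHF 28,700.00 = CHF 54,596.8324…
Balance at month 17: CHF 54,596.8324… × (1 + 0.0125)^3 = CHF 56,669.9125…
Penalty: 17 × 1.75% × CHF 70,000.00 = CHF 20,825.00
Final settlement = outstanding balance + penalty = CHF 56,669.9125… + CHF 20,825.00 = CHF 77,494.91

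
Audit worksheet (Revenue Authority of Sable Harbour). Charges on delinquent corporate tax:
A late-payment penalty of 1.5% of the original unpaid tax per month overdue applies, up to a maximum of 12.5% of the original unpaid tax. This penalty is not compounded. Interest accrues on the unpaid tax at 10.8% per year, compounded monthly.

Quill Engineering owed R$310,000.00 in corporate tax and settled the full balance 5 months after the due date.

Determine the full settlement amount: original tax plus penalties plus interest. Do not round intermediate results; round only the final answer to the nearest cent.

R$347,453.37

Penalty: 5 × 1.5% × R$310,000.00 = R$23,250.00 (below the 12.5% cap of R$38,750.00)
Interest (10.8%/yr ÷ 12 = 0.9%/month): R$310,000.00 × ((1 + 0.009)^5 − 1) = R$14,203.3701…
Total = R$310,000.00 + R$23,250.0000 + R$14,203.3701… = R$347,453.37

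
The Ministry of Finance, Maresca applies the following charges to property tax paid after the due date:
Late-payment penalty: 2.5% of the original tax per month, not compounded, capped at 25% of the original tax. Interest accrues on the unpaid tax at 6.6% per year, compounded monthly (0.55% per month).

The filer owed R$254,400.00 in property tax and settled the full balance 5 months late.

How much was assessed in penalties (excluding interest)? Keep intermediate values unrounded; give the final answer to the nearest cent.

Penalty: 5 × 2.5% × R$254,400.00 = R$31,800.00 (below the 25% cap of R$63,600.00)

R$31,800.00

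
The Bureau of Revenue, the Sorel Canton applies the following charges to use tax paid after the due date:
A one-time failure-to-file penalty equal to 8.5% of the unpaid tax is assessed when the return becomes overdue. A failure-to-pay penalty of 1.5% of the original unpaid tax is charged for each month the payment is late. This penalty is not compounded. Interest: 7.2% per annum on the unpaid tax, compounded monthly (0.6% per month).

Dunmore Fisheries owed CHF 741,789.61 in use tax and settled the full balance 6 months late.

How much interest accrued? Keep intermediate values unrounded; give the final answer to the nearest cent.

CHF 27,108.21

Interest: CHF 741,789.61 × ((1 + 0.006)^6 − 1) = CHF 741,789.61 × 0.0365443… = CHF 27,108.2113…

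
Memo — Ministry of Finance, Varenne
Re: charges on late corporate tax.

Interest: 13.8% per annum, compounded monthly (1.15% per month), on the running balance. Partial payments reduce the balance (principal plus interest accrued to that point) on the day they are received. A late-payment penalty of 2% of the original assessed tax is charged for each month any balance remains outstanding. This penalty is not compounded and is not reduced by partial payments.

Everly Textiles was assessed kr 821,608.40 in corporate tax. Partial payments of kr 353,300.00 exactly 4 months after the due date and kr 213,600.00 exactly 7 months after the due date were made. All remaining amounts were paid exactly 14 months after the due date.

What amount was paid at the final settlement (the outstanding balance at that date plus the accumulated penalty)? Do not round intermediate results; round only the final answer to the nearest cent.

Balance at month 4: kr 821,608.4000 × (1 + 0.0115)^4 = kr 860,059.3453…
After kr 353,300.00 payment: kr 860,059.3453… − kr 353,300.00 = kr 506,759.3453…
Balance at month 7: kr 506,759.3453… × (1 + 0.0115)^3 = kr 524,444.3702…
After kr 213,600.00 payment: kr 524,444.3702… − kr 213,600.00 = kr 310,844.3702…
Balance at month 14: kr 310,844.3702… × (1 + 0.0115)^7 = kr 336,747.3726…
Penalty: 14 × 2% × kr 821,608.40 = kr 230,050.35…
Final settlement = outstanding balance + penalty = kr 336,747.3726… + kr 230,050.35… = kr 566,797.72

kr 566,797.72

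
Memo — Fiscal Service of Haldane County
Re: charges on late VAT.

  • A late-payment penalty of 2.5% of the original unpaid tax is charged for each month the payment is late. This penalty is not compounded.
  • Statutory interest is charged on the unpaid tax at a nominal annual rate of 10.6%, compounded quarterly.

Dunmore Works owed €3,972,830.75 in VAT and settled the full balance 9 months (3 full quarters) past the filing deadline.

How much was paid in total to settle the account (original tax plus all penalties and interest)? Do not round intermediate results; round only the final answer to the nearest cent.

Late-payment penalty = 2.5% × €3,972,830.75 × 9 mo = €893,886.92…
Interest (10.6%/yr ÷ 4 = 2.65%/quarter): €3,972,830.75 × ((1 + 0.0265)^3 − 1) = €324,283.7387…
Total = €3,972,830.75 + €893,886.9188… + €324,283.7387… = €5,191,001.41

€5,191,001.41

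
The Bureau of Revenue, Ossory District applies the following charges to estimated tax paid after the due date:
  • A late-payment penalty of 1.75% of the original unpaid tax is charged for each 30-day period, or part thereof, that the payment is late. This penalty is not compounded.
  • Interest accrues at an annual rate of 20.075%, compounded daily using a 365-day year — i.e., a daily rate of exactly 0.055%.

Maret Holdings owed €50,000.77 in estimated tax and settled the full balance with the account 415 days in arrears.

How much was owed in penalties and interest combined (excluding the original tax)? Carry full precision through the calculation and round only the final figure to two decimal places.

Penalty periods: ⌈415/30⌉ = 14; penalty = 14 × 1.75% × €50,000.77 = €12,250.19…
Interest: €50,000.77 × ((1 + 0.00055)^415 − 1) = €50,000.77 × 0.25632055… = €12,816.2251…
Penalties + interest = €12,250.1887… + €12,816.2251… = €25,066.41

€25,066.41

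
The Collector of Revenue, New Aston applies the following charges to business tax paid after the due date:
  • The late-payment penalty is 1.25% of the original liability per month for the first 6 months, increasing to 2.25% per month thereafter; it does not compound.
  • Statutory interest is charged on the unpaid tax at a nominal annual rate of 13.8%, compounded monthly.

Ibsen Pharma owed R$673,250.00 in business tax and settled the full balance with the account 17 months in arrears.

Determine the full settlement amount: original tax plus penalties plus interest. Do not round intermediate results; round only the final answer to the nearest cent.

R$1,034,827.73

Penalty, months 1–6: 6 × 1.25% × R$673,250.00 = R$50,493.75
Penalty, months 7–17: 11 × 2.25% × R$673,250.00 = R$166,629.38…
Interest (13.8%/yr ÷ 12 = 1.15%/month): R$673,250.00 × ((1 + 0.0115)^17 − 1) = R$144,454.6038…
Total = R$673,250.00 + R$217,123.1250 + R$144,454.6038… = R$1,034,827.73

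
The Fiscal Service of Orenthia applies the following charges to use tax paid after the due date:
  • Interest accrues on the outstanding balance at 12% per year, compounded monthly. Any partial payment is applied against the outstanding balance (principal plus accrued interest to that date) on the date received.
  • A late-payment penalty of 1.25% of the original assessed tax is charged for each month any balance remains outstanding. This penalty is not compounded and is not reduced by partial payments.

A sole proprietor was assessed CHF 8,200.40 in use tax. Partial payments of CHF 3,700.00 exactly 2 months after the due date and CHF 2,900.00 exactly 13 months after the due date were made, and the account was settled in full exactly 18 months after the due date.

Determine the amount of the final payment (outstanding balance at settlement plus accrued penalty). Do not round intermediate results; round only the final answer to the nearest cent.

Monthly rate = 12% ÷ 12 = 1%
Balance at month 2: CHF 8,200.4000 × (1 + 0.01)^2 = CHF 8,365.2280…
After CHF 3,700.00 payment: CHF 8,365.2280… − CHF 3,700.00 = CHF 4,665.2280…
Balance at month 13: CHF 4,665.2280… × (1 + 0.01)^11 = CHF 5,204.8473…
After CHF 2,900.00 payment: CHF 5,204.8473… − CHF 2,900.00 = CHF 2,304.8473…
Balance at month 18: CHF 2,304.8473… × (1 + 0.01)^5 = CHF 2,422.4176…
Penalty: 18 × 1.25% × CHF 8,200.40 = CHF 1,845.09
Final settlement = outstanding balance + penalty = CHF 2,422.4176… + CHF 1,845.09 = CHF 4,267.51

CHF 4,267.51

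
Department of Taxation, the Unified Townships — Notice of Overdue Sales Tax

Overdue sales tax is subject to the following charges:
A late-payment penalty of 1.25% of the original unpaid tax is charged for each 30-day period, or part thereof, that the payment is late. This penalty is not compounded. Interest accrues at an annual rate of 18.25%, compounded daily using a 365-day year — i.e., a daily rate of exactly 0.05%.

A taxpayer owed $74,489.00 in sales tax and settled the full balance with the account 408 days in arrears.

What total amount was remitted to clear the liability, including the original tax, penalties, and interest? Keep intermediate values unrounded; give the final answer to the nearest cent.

Penalty periods: ⌈408/30⌉ = 14; penalty = 14 × 1.25% × $74,489.00 = $13,035.58…
Interest: $74,489.00 × ((1 + 0.0005)^408 − 1) = $74,489.00 × 0.22623563… = $16,852.0662…
Total = $74,489.00 + $13,035.5750 + $16,852.0662… = $104,376.64

$104,376.64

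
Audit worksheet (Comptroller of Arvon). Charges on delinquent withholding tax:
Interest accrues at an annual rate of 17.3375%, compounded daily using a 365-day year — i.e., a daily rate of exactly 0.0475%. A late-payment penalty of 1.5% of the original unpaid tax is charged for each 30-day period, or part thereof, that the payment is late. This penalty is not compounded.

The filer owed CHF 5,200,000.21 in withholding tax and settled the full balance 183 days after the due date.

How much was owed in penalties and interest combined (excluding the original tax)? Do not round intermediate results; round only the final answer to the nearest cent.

Penalty periods: ⌈183/30⌉ = 7; penalty = 7 × 1.5% × CHF 5,200,000.21 = CHF 546,000.02…
Interest: CHF 5,200,000.21 × ((1 + 0.000475)^183 − 1) = CHF 5,200,000.21 × 0.09079235… = CHF 472,120.2566…
Penalties + interest = CHF 546,000.0221… + CHF 472,120.2566… = CHF 1,018,120.28

CHF 1,018,120.28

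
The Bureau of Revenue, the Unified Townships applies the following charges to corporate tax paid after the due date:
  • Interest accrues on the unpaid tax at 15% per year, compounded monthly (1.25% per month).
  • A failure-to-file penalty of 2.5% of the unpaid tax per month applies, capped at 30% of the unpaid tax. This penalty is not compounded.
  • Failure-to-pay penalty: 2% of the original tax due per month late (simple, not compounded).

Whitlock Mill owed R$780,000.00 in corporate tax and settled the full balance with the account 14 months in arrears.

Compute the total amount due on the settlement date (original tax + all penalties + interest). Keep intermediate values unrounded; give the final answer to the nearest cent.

Failure-to-file: 14 × 2.5% × R$780,000.00 = R$273,000.00, capped at 30% × R$780,000.00 = R$234,000.00
Failure-to-pay penalty = 2% × R$780,000.00 × 14 mo = R$218,400.00
Interest: R$780,000.00 × ((1 + 0.0125)^14 − 1) = R$780,000.00 × 0.1899547… = R$148,164.7039…
Total = R$780,000.00 + R$452,400.0000 + R$148,164.7039… = R$1,380,564.70

R$1,380,564.70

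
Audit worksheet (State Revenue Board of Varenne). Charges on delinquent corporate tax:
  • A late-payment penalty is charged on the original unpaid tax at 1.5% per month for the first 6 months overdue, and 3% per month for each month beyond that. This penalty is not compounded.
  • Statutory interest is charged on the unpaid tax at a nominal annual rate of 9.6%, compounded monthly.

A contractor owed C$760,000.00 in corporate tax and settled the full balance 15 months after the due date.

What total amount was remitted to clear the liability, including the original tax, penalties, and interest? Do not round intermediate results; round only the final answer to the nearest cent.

C$1,130,088.57

Penalty, months 1–6: 6 × 1.5% × C$760,000.00 = C$68,400.00
Penalty, months 7–15: 9 × 3% × C$760,000.00 = C$205,200.00
Interest (9.6%/yr ÷ 12 = 0.8%/month): C$760,000.00 × ((1 + 0.008)^15 − 1) = C$96,488.5746…
Total = C$760,000.00 + C$273,600.0000 + C$96,488.5746… = C$1,130,088.57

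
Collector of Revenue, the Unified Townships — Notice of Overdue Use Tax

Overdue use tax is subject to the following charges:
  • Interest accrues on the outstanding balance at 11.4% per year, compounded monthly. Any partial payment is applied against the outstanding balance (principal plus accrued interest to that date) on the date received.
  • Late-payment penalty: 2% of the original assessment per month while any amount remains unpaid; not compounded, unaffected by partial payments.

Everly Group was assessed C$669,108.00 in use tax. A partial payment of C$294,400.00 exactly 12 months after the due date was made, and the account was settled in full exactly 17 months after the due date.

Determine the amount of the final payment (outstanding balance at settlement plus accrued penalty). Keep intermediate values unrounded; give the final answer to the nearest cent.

Monthly rate = 11.4% ÷ 12 = 0.95%
Balance at month 12: C$669,108.0000 × (1 + 0.0095)^12 = C$749,500.8018…
After C$294,400.00 payment: C$749,500.8018… − C$294,400.00 = C$455,100.8018…
Balance at month 17: C$455,100.8018… × (1 + 0.0095)^5 = C$477,132.7389…
Penalty: 17 × 2% × C$669,108.00 = C$227,496.72
Final settlement = outstanding balance + penalty = C$477,132.7389… + C$227,496.72 = C$704,629.46

C$704,629.46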